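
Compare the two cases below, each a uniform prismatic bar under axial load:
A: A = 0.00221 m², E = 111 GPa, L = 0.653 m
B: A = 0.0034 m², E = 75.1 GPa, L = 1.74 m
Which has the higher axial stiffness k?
Model: a uniform prismatic bar under axial load, so k = (A·E) / L (SI units).
  A: k = (0.00221 × (1.11 × 10¹¹)) / 0.653 = 3.757 × 10⁸ N/m = 375.7 MN/m
  B: k = (0.0034 × (7.51 × 10¹⁰)) / 1.74 = 1.467 × 10⁸ N/m = 146.7 MN/m
375.7 MN/m > 146.7 MN/m, so A is larger.
Final answer: A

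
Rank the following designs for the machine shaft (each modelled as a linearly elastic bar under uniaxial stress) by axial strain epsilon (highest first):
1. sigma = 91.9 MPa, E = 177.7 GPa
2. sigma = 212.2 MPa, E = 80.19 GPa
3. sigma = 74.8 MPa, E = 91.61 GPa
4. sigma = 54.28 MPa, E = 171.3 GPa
Model: a linearly elastic bar under uniaxial stress, so epsilon = sigma / E (SI units).
  Case 1: epsilon = (9.19 × 10⁷) / (1.777 × 10¹¹) = 0.0005172
  Case 2: epsilon = (2.122 × 10⁸) / (8.019 × 10¹⁰) = 0.002646
  Case 3: epsilon = (7.48 × 10⁷) / (9.161 × 10¹⁰) = 0.0008165
  Case 4: epsilon = (5.428 × 10⁷) / (1.713 × 10¹¹) = 0.0003169
Ordering: 0.002646 (case 2) > 0.0008165 (case 3) > 0.0005172 (case 1) > 0.0003169 (case 4)
Final answer: 2, 3, 1, 4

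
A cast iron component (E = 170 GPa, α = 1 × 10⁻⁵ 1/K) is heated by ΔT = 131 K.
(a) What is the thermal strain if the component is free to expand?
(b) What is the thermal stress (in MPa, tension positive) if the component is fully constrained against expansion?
(a) Free thermal strain ε_th = α·ΔT = (1 × 10⁻⁵) × 131 = 0.00131
(b) Fully constrained, the expansion is suppressed, so σ = -E·α·ΔT. Convert E = 170 GPa = 1.7 × 10¹¹ Pa.
  σ = -(1.7 × 10¹¹) × (1 × 10⁻⁵) × 131 = -2.227 × 10⁸ Pa = -222.7 MPa (compressive)
Final answer: (a) ε_th = 0.00131, (b) σ = -222.7 MPa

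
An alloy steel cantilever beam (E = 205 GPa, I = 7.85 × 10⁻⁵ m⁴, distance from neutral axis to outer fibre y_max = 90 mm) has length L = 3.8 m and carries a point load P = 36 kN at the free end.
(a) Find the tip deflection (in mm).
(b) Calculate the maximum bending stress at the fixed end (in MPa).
(a) Tip deflection of a cantilever with an end point load: δ = P·L^3 / (3·E·I). Convert P = 36 kN = 36000 N, E = 205 GPa = 2.05 × 10¹¹ Pa.
  δ = (36000 × 3.8^3) / (3 × (2.05 × 10¹¹) × (7.85 × 10⁻⁵)) = 0.04092 m = 40.92 mm
(b) Maximum bending moment at the fixed end: M = P·L = 36000 × 3.8 = 136800 N·m. Convert y_max = 90 mm = 0.09 m.
  σ = M·y_max / I = (136800 × 0.09) / (7.85 × 10⁻⁵) = 1.568 × 10⁸ Pa = 156.8 MPa
Final answer: (a) δ = 40.92 mm, (b) σ = 156.8 MPa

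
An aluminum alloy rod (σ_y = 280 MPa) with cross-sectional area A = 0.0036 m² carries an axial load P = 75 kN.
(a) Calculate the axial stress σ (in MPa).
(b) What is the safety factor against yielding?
(a) Axial stress σ = P/A. Convert P = 75 kN = 75000 N.
  σ = 75000 / 0.0036 = 2.083 × 10⁷ Pa = 20.83 MPa
(b) Safety factor SF = σ_y/σ = 280 / 20.83 = 13.44
Final answer: (a) σ = 20.83 MPa, (b) SF = 13.44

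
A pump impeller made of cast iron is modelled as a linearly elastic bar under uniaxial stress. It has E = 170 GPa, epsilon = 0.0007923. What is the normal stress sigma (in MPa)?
Model: a linearly elastic bar under uniaxial stress, so sigma = E·epsilon.
Convert to SI units:
  E = 170 GPa = 1.7 × 10¹¹ Pa
Substitute:
  sigma = (1.7 × 10¹¹) × 0.0007923
  sigma = 1.347 × 10⁸ Pa
Convert: sigma = 1.347 × 10⁸ Pa = 134.7 MPa
Final answer: sigma = 134.7 MPa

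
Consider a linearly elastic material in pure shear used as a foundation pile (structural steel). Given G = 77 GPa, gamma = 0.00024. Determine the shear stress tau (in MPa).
Model: a linearly elastic material in pure shear, so tau = G·gamma.
Convert to SI units:
  G = 77 GPa = 7.7 × 10¹⁰ Pa
Substitute:
  tau = (7.7 × 10¹⁰) × 0.00024
  tau = 1.848 × 10⁷ Pa
Convert: tau = 1.848 × 10⁷ Pa = 18.48 MPa
Final answer: tau = 18.48 MPa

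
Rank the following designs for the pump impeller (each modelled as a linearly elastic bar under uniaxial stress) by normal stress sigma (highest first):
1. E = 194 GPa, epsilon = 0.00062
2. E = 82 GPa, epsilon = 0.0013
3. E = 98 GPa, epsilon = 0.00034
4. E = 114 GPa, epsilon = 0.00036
Model: a linearly elastic bar under uniaxial stress, so sigma = E·epsilon (SI units).
  Case 1: sigma = (1.94 × 10¹¹) × 0.00062 = 1.203 × 10⁸ Pa = 120.3 MPa
  Case 2: sigma = (8.2 × 10¹⁰) × 0.0013 = 1.066 × 10⁸ Pa = 106.6 MPa
  Case 3: sigma = (9.8 × 10¹⁰) × 0.00034 = 3.332 × 10⁷ Pa = 33.32 MPa
  Case 4: sigma = (1.14 × 10¹¹) × 0.00036 = 4.104 × 10⁷ Pa = 41.04 MPa
Ordering: 120.3 MPa (case 1) > 106.6 MPa (case 2) > 41.04 MPa (case 4) > 33.32 MPa (case 3)
Final answer: 1, 2, 4, 3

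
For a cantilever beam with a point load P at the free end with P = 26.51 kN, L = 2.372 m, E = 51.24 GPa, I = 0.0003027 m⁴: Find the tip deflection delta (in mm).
Model: a cantilever beam with a point load P at the free end, so delta = (P·L^3) / (3·E·I).
Convert to SI units:
  P = 26.51 kN = 26510 N
  E = 51.24 GPa = 5.124 × 10¹⁰ Pa
Substitute:
  delta = (26510 × 2.372^3) / (3 × (5.124 × 10¹⁰) × 0.0003027)
  delta = 0.007603 m
Convert: delta = 0.007603 m = 7.603 mm
Final answer: delta = 7.603 mm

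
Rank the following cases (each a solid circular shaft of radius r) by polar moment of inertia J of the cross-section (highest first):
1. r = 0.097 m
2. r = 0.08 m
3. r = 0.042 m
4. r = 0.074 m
Model: a solid circular shaft of radius r, so J = (π·r^4) / 2 (SI units).
  Case 1: J = (π × 0.097^4) / 2 = 0.0001391 m⁴
  Case 2: J = (π × 0.08^4) / 2 = 6.434 × 10⁻⁵ m⁴
  Case 3: J = (π × 0.042^4) / 2 = 4.888 × 10⁻⁶ m⁴
  Case 4: J = (π × 0.074^4) / 2 = 4.71 × 10⁻⁵ m⁴
Ordering: 0.0001391 m⁴ (case 1) > 6.434 × 10⁻⁵ m⁴ (case 2) > 4.71 × 10⁻⁵ m⁴ (case 4) > 4.888 × 10⁻⁶ m⁴ (case 3)
Final answer: 1, 2, 4, 3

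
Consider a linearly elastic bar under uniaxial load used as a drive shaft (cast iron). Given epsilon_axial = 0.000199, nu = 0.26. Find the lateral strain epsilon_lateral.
Model: a linearly elastic bar under uniaxial load, so epsilon_lateral = -nu·epsilon_axial.
Substitute:
  epsilon_lateral = -(0.26 × 0.000199)
  epsilon_lateral = -5.174 × 10⁻⁵
Final answer: epsilon_lateral = -5.174 × 10⁻⁵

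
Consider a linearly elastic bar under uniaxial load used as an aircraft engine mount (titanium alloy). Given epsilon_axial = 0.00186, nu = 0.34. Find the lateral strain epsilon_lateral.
Model: a linearly elastic bar under uniaxial load, so epsilon_lateral = -nu·epsilon_axial.
Substitute:
  epsilon_lateral = -(0.34 × 0.00186)
  epsilon_lateral = -0.0006324
Final answer: epsilon_lateral = -0.0006324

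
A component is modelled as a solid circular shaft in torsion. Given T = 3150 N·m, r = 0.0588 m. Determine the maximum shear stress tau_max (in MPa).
Model: a solid circular shaft in torsion, so tau_max = (2·T) / (π·r^3).
Substitute:
  tau_max = (2 × 3150) / (π × 0.0588^3)
  tau_max = 9.864 × 10⁶ Pa
Convert: tau_max = 9.864 × 10⁶ Pa = 9.864 MPa
Final answer: tau_max = 9.864 MPa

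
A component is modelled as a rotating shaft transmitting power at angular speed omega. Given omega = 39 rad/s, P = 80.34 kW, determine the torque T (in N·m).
Model: a rotating shaft transmitting power at angular speed omega, so P = T·omega.
Solve for T: T = P / omega.
Convert to SI units:
  P = 80.34 kW = 80340 W
Substitute:
  T = 80340 / 39
  T = 2060 N·m
Final answer: T = 2060 N·m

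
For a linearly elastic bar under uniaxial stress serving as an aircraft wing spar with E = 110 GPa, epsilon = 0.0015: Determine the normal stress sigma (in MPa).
Model: a linearly elastic bar under uniaxial stress, so sigma = E·epsilon.
Convert to SI units:
  E = 110 GPa = 1.1 × 10¹¹ Pa
Substitute:
  sigma = (1.1 × 10¹¹) × 0.0015
  sigma = 1.65 × 10⁸ Pa
Convert: sigma = 1.65 × 10⁸ Pa = 165 MPa
Final answer: sigma = 165 MPa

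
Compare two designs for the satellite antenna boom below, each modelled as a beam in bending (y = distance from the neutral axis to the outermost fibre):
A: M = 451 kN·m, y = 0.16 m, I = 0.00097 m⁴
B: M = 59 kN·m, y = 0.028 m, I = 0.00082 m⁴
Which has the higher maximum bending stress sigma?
Model: a beam in bending (y = distance from the neutral axis to the outermost fibre), so sigma = (M·y) / I (SI units).
  A: sigma = (451000 × 0.16) / 0.00097 = 7.439 × 10⁷ Pa = 74.39 MPa
  B: sigma = (59000 × 0.028) / 0.00082 = 2.015 × 10⁶ Pa = 2.015 MPa
74.39 MPa > 2.015 MPa, so A is larger.
Final answer: A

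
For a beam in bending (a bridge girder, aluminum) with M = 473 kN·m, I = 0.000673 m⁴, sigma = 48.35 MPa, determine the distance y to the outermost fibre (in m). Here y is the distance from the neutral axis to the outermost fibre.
Model: a beam in bending, so sigma = (M·y) / I.
Solve for y: y = (sigma·I) / M.
Convert to SI units:
  M = 473 kN·m = 473000 N·m
  sigma = 48.35 MPa = 4.835 × 10⁷ Pa
Substitute:
  y = ((4.835 × 10⁷) × 0.000673) / 473000
  y = 0.06879 m
Final answer: y = 0.06879 m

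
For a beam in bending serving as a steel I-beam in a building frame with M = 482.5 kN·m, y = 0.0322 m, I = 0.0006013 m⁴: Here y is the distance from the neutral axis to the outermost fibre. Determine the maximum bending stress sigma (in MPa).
Model: a beam in bending, so sigma = (M·y) / I.
Convert to SI units:
  M = 482.5 kN·m = 482500 N·m
Substitute:
  sigma = (482500 × 0.0322) / 0.0006013
  sigma = 2.584 × 10⁷ Pa
Convert: sigma = 2.584 × 10⁷ Pa = 25.84 MPa
Final answer: sigma = 25.84 MPa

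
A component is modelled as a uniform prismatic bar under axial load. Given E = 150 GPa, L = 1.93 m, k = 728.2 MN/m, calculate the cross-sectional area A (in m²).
Model: a uniform prismatic bar under axial load, so k = (A·E) / L.
Solve for A: A = (k·L) / E.
Convert to SI units:
  E = 150 GPa = 1.5 × 10¹¹ Pa
  k = 728.2 MN/m = 7.282 × 10⁸ N/m
Substitute:
  A = ((7.282 × 10⁸) × 1.93) / (1.5 × 10¹¹)
  A = 0.00937 m²
Final answer: A = 0.00937 m²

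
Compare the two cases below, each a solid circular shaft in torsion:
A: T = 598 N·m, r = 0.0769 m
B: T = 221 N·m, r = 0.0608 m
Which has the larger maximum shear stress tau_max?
Model: a solid circular shaft in torsion, so tau_max = (2·T) / (π·r^3) (SI units).
  A: tau_max = (2 × 598) / (π × 0.0769^3) = 837100 Pa = 0.8371 MPa
  B: tau_max = (2 × 221) / (π × 0.0608^3) = 626000 Pa = 0.626 MPa
0.8371 MPa > 0.626 MPa, so A is larger.
Final answer: A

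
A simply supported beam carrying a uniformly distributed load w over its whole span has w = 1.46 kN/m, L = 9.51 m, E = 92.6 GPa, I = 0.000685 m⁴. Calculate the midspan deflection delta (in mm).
Model: a simply supported beam carrying a uniformly distributed load w over its whole span, so delta = (5·w·L^4) / (384·E·I).
Convert to SI units:
  w = 1.46 kN/m = 1460 N/m
  E = 92.6 GPa = 9.26 × 10¹⁰ Pa
Substitute:
  delta = (5 × 1460 × 9.51^4) / (384 × (9.26 × 10¹⁰) × 0.000685)
  delta = 0.002451 m
Convert: delta = 0.002451 m = 2.451 mm
Final answer: delta = 2.451 mm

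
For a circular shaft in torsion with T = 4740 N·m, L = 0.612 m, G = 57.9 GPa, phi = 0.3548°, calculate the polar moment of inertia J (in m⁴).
Model: a circular shaft in torsion, so phi = (T·L) / (G·J).
Solve for J: J = (T·L) / (phi·G).
Convert to SI units:
  G = 57.9 GPa = 5.79 × 10¹⁰ Pa
  phi = 0.3548° = 0.006192 rad
Substitute:
  J = (4740 × 0.612) / (0.006192 × (5.79 × 10¹⁰))
  J = 8.091 × 10⁻⁶ m⁴
Final answer: J = 8.091 × 10⁻⁶ m⁴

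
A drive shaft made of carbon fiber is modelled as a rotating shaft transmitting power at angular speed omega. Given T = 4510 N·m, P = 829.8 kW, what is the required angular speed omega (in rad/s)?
Model: a rotating shaft transmitting power at angular speed omega, so P = T·omega.
Solve for omega: omega = P / T.
Convert to SI units:
  P = 829.8 kW = 829800 W
Substitute:
  omega = 829800 / 4510
  omega = 184 rad/s
Final answer: omega = 184 rad/s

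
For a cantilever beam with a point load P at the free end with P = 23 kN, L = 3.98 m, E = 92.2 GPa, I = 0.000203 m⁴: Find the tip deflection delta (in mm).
Model: a cantilever beam with a point load P at the free end, so delta = (P·L^3) / (3·E·I).
Convert to SI units:
  P = 23 kN = 23000 N
  E = 92.2 GPa = 9.22 × 10¹⁰ Pa
Substitute:
  delta = (23000 × 3.98^3) / (3 × (9.22 × 10¹⁰) × 0.000203)
  delta = 0.02582 m
Convert: delta = 0.02582 m = 25.82 mm
Final answer: delta = 25.82 mm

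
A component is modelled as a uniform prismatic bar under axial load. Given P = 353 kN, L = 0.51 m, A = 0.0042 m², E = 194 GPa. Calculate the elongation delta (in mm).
Model: a uniform prismatic bar under axial load, so delta = (P·L) / (A·E).
Convert to SI units:
  P = 353 kN = 353000 N
  E = 194 GPa = 1.94 × 10¹¹ Pa
Substitute:
  delta = (353000 × 0.51) / (0.0042 × (1.94 × 10¹¹))
  delta = 0.0002209 m
Convert: delta = 0.0002209 m = 0.2209 mm
Final answer: delta = 0.2209 mm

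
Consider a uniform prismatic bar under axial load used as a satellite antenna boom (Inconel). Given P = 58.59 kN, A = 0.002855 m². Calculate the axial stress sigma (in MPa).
Model: a uniform prismatic bar under axial load, so sigma = P / A.
Convert to SI units:
  P = 58.59 kN = 58590 N
Substitute:
  sigma = 58590 / 0.002855
  sigma = 2.052 × 10⁷ Pa
Convert: sigma = 2.052 × 10⁷ Pa = 20.52 MPa
Final answer: sigma = 20.52 MPa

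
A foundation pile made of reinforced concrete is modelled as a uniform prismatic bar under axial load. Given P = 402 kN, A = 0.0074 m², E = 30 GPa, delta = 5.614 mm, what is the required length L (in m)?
Model: a uniform prismatic bar under axial load, so delta = (P·L) / (A·E).
Solve for L: L = (delta·A·E) / P.
Convert to SI units:
  P = 402 kN = 402000 N
  E = 30 GPa = 3 × 10¹⁰ Pa
  delta = 5.614 mm = 0.005614 m
Substitute:
  L = (0.005614 × 0.0074 × (3 × 10¹⁰)) / 402000
  L = 3.1 m
Final answer: L = 3.1 m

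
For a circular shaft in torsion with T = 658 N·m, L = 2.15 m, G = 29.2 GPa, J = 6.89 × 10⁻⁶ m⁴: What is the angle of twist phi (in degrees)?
Model: a circular shaft in torsion, so phi = (T·L) / (G·J).
Convert to SI units:
  G = 29.2 GPa = 2.92 × 10¹⁰ Pa
Substitute:
  phi = (658 × 2.15) / ((2.92 × 10¹⁰) × (6.89 × 10⁻⁶))
  phi = 0.007032 rad
Convert to degrees: phi = 0.007032 × 180/π = 0.4029°
Final answer: phi = 0.4029°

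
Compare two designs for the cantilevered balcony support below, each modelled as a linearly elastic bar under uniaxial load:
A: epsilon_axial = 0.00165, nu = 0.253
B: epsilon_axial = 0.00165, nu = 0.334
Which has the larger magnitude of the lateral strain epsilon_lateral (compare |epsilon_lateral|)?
Model: a linearly elastic bar under uniaxial load, so epsilon_lateral = -nu·epsilon_axial (SI units).
  A: epsilon_lateral = -(0.253 × 0.00165) = -0.0004174
  B: epsilon_lateral = -(0.334 × 0.00165) = -0.0005511
|epsilon_lateral|: A = 0.0004174, B = 0.0005511, so B is larger in magnitude.
Final answer: B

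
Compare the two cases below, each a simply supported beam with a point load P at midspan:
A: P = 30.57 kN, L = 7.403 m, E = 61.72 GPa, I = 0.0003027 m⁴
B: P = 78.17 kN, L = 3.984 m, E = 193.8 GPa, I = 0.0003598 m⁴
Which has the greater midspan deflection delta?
Model: a simply supported beam with a point load P at midspan, so delta = (P·L^3) / (48·E·I) (SI units).
  A: delta = (30570 × 7.403^3) / (48 × (6.172 × 10¹⁰) × 0.0003027) = 0.01383 m = 13.83 mm
  B: delta = (78170 × 3.984^3) / (48 × (1.938 × 10¹¹) × 0.0003598) = 0.001477 m = 1.477 mm
13.83 mm > 1.477 mm, so A is larger.
Final answer: A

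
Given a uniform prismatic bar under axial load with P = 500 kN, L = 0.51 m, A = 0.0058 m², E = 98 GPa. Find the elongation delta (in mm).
Model: a uniform prismatic bar under axial load, so delta = (P·L) / (A·E).
Convert to SI units:
  P = 500 kN = 500000 N
  E = 98 GPa = 9.8 × 10¹⁰ Pa
Substitute:
  delta = (500000 × 0.51) / (0.0058 × (9.8 × 10¹⁰))
  delta = 0.0004486 m
Convert: delta = 0.0004486 m = 0.4486 mm
Final answer: delta = 0.4486 mm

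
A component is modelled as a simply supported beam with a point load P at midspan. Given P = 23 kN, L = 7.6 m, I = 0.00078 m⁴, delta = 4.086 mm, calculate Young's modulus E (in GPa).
Model: a simply supported beam with a point load P at midspan, so delta = (P·L^3) / (48·E·I).
Solve for E: E = (P·L^3) / (48·delta·I).
Convert to SI units:
  P = 23 kN = 23000 N
  delta = 4.086 mm = 0.004086 m
Substitute:
  E = (23000 × 7.6^3) / (48 × 0.004086 × 0.00078)
  E = 6.6 × 10¹⁰ Pa
Convert: E = 6.6 × 10¹⁰ Pa = 66 GPa
Final answer: E = 66 GPa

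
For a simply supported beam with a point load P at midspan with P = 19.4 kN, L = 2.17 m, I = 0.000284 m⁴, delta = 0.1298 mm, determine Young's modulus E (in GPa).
Model: a simply supported beam with a point load P at midspan, so delta = (P·L^3) / (48·E·I).
Solve for E: E = (P·L^3) / (48·delta·I).
Convert to SI units:
  P = 19.4 kN = 19400 N
  delta = 0.1298 mm = 0.0001298 m
Substitute:
  E = (19400 × 2.17^3) / (48 × 0.0001298 × 0.000284)
  E = 1.12 × 10¹¹ Pa
Convert: E = 1.12 × 10¹¹ Pa = 112 GPa
Final answer: E = 112 GPa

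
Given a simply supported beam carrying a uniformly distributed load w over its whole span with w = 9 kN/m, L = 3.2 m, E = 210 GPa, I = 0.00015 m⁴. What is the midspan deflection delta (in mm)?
Model: a simply supported beam carrying a uniformly distributed load w over its whole span, so delta = (5·w·L^4) / (384·E·I).
Convert to SI units:
  w = 9 kN/m = 9000 N/m
  E = 210 GPa = 2.1 × 10¹¹ Pa
Substitute:
  delta = (5 × 9000 × 3.2^4) / (384 × (2.1 × 10¹¹) × 0.00015)
  delta = 0.0003901 m
Convert: delta = 0.0003901 m = 0.3901 mm
Final answer: delta = 0.3901 mm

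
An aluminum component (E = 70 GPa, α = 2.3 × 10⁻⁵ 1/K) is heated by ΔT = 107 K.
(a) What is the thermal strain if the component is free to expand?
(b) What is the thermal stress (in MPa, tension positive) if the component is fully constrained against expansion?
(a) Free thermal strain ε_th = α·ΔT = (2.3 × 10⁻⁵) × 107 = 0.002461
(b) Fully constrained, the expansion is suppressed, so σ = -E·α·ΔT. Convert E = 70 GPa = 7 × 10¹⁰ Pa.
  σ = -(7 × 10¹⁰) × (2.3 × 10⁻⁵) × 107 = -1.723 × 10⁸ Pa = -172.3 MPa (compressive)
Final answer: (a) ε_th = 0.002461, (b) σ = -172.3 MPa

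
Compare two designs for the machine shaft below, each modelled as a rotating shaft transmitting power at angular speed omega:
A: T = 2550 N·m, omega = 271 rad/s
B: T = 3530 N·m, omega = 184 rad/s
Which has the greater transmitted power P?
Model: a rotating shaft transmitting power at angular speed omega, so P = T·omega (SI units).
  A: P = 2550 × 271 = 691000 W = 691 kW
  B: P = 3530 × 184 = 649500 W = 649.5 kW
691 kW > 649.5 kW, so A is larger.
Final answer: A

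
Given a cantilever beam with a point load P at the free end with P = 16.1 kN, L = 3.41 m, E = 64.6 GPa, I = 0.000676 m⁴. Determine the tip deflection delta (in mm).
Model: a cantilever beam with a point load P at the free end, so delta = (P·L^3) / (3·E·I).
Convert to SI units:
  P = 16.1 kN = 16100 N
  E = 64.6 GPa = 6.46 × 10¹⁰ Pa
Substitute:
  delta = (16100 × 3.41^3) / (3 × (6.46 × 10¹⁰) × 0.000676)
  delta = 0.004873 m
Convert: delta = 0.004873 m = 4.873 mm
Final answer: delta = 4.873 mm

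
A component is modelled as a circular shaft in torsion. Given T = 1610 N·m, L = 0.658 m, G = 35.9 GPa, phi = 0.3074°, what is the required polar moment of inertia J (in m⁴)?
Model: a circular shaft in torsion, so phi = (T·L) / (G·J).
Solve for J: J = (T·L) / (phi·G).
Convert to SI units:
  G = 35.9 GPa = 3.59 × 10¹⁰ Pa
  phi = 0.3074° = 0.005365 rad
Substitute:
  J = (1610 × 0.658) / (0.005365 × (3.59 × 10¹⁰))
  J = 5.5 × 10⁻⁶ m⁴
Final answer: J = 5.5 × 10⁻⁶ m⁴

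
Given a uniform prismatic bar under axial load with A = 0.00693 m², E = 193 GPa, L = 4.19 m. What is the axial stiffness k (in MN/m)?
Model: a uniform prismatic bar under axial load, so k = (A·E) / L.
Convert to SI units:
  E = 193 GPa = 1.93 × 10¹¹ Pa
Substitute:
  k = (0.00693 × (1.93 × 10¹¹)) / 4.19
  k = 3.192 × 10⁸ N/m
Convert: k = 3.192 × 10⁸ N/m = 319.2 MN/m
Final answer: k = 319.2 MN/m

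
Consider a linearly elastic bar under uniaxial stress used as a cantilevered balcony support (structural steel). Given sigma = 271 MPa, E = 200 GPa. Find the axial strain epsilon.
Model: a linearly elastic bar under uniaxial stress, so epsilon = sigma / E.
Convert to SI units:
  sigma = 271 MPa = 2.71 × 10⁸ Pa
  E = 200 GPa = 2 × 10¹¹ Pa
Substitute:
  epsilon = (2.71 × 10⁸) / (2 × 10¹¹)
  epsilon = 0.001355
Final answer: epsilon = 0.001355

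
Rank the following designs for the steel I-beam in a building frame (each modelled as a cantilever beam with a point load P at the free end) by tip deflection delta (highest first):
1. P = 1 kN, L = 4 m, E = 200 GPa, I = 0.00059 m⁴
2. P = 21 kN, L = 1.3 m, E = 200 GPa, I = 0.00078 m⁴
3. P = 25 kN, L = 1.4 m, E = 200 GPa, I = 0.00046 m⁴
Model: a cantilever beam with a point load P at the free end, so delta = (P·L^3) / (3·E·I) (SI units).
  Case 1: delta = (1000 × 4^3) / (3 × (2 × 10¹¹) × 0.00059) = 0.0001808 m = 0.1808 mm
  Case 2: delta = (21000 × 1.3^3) / (3 × (2 × 10¹¹) × 0.00078) = 9.858 × 10⁻⁵ m = 0.09858 mm
  Case 3: delta = (25000 × 1.4^3) / (3 × (2 × 10¹¹) × 0.00046) = 0.0002486 m = 0.2486 mm
Ordering: 0.2486 mm (case 3) > 0.1808 mm (case 1) > 0.09858 mm (case 2)
Final answer: 3, 1, 2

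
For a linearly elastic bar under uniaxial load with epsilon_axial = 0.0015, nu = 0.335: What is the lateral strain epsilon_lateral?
Model: a linearly elastic bar under uniaxial load, so epsilon_lateral = -nu·epsilon_axial.
Substitute:
  epsilon_lateral = -(0.335 × 0.0015)
  epsilon_lateral = -0.0005025
Final answer: epsilon_lateral = -0.0005025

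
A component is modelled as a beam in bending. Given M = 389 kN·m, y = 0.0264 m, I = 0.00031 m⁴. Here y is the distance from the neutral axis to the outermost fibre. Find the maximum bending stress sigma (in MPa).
Model: a beam in bending, so sigma = (M·y) / I.
Convert to SI units:
  M = 389 kN·m = 389000 N·m
Substitute:
  sigma = (389000 × 0.0264) / 0.00031
  sigma = 3.313 × 10⁷ Pa
Convert: sigma = 3.313 × 10⁷ Pa = 33.13 MPa
Final answer: sigma = 33.13 MPa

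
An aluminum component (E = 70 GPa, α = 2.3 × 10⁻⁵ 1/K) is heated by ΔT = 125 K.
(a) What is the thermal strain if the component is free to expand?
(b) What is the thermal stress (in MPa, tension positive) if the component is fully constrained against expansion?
(a) Free thermal strain ε_th = α·ΔT = (2.3 × 10⁻⁵) × 125 = 0.002875
(b) Fully constrained, the expansion is suppressed, so σ = -E·α·ΔT. Convert E = 70 GPa = 7 × 10¹⁰ Pa.
  σ = -(7 × 10¹⁰) × (2.3 × 10⁻⁵) × 125 = -2.012 × 10⁸ Pa = -201.2 MPa (compressive)
Final answer: (a) ε_th = 0.002875, (b) σ = -201.2 MPa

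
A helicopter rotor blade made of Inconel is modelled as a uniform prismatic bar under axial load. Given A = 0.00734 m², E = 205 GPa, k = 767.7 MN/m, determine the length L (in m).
Model: a uniform prismatic bar under axial load, so k = (A·E) / L.
Solve for L: L = (A·E) / k.
Convert to SI units:
  E = 205 GPa = 2.05 × 10¹¹ Pa
  k = 767.7 MN/m = 7.677 × 10⁸ N/m
Substitute:
  L = (0.00734 × (2.05 × 10¹¹)) / (7.677 × 10⁸)
  L = 1.96 m
Final answer: L = 1.96 m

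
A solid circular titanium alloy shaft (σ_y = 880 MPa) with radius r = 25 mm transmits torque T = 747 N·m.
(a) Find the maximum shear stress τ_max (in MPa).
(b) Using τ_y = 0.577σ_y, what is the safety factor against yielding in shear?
(a) For a solid circular shaft, τ_max = T·r/J with J = π·r^4/2, i.e. τ_max = 2·T / (π·r^3). Convert r = 25 mm = 0.025 m.
  τ_max = (2 × 747) / (π × 0.025^3) = 3.044 × 10⁷ Pa = 30.44 MPa
(b) τ_y = 0.577 × 880 = 507.76 MPa
  SF = τ_y/τ_max = 507.76 / 30.44 = 16.68
Final answer: (a) τ_max = 30.44 MPa, (b) SF = 16.68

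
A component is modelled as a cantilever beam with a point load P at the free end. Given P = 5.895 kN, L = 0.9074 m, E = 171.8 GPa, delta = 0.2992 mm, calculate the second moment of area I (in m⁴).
Model: a cantilever beam with a point load P at the free end, so delta = (P·L^3) / (3·E·I).
Solve for I: I = (P·L^3) / (3·delta·E).
Convert to SI units:
  P = 5.895 kN = 5895 N
  E = 171.8 GPa = 1.718 × 10¹¹ Pa
  delta = 0.2992 mm = 0.0002992 m
Substitute:
  I = (5895 × 0.9074^3) / (3 × 0.0002992 × (1.718 × 10¹¹))
  I = 2.856 × 10⁻⁵ m⁴
Final answer: I = 2.856 × 10⁻⁵ m⁴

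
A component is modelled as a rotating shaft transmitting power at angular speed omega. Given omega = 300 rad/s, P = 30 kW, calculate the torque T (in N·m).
Model: a rotating shaft transmitting power at angular speed omega, so P = T·omega.
Solve for T: T = P / omega.
Convert to SI units:
  P = 30 kW = 30000 W
Substitute:
  T = 30000 / 300
  T = 100 N·m
Final answer: T = 100 N·m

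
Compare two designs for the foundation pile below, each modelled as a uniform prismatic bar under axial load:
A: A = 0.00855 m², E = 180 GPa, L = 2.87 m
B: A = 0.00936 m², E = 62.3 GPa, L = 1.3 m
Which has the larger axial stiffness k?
Model: a uniform prismatic bar under axial load, so k = (A·E) / L (SI units).
  A: k = (0.00855 × (1.8 × 10¹¹)) / 2.87 = 5.362 × 10⁸ N/m = 536.2 MN/m
  B: k = (0.00936 × (6.23 × 10¹⁰)) / 1.3 = 4.486 × 10⁸ N/m = 448.6 MN/m
536.2 MN/m > 448.6 MN/m, so A is larger.
Final answer: A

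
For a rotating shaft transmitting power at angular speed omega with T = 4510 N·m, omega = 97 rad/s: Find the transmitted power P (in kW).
Model: a rotating shaft transmitting power at angular speed omega, so P = T·omega.
Substitute:
  P = 4510 × 97
  P = 437500 W
Convert: P = 437500 W = 437.5 kW
Final answer: P = 437.5 kW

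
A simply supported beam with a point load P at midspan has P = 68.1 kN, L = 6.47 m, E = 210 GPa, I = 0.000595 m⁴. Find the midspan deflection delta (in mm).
Model: a simply supported beam with a point load P at midspan, so delta = (P·L^3) / (48·E·I).
Convert to SI units:
  P = 68.1 kN = 68100 N
  E = 210 GPa = 2.1 × 10¹¹ Pa
Substitute:
  delta = (68100 × 6.47^3) / (48 × (2.1 × 10¹¹) × 0.000595)
  delta = 0.003075 m
Convert: delta = 0.003075 m = 3.075 mm
Final answer: delta = 3.075 mm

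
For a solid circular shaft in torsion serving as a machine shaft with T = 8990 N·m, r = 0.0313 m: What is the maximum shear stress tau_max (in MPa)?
Model: a solid circular shaft in torsion, so tau_max = (2·T) / (π·r^3).
Substitute:
  tau_max = (2 × 8990) / (π × 0.0313^3)
  tau_max = 1.866 × 10⁸ Pa
Convert: tau_max = 1.866 × 10⁸ Pa = 186.6 MPa
Final answer: tau_max = 186.6 MPa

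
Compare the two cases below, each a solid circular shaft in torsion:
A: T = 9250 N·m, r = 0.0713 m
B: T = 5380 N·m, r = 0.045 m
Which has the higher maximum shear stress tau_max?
Model: a solid circular shaft in torsion, so tau_max = (2·T) / (π·r^3) (SI units).
  A: tau_max = (2 × 9250) / (π × 0.0713^3) = 1.625 × 10⁷ Pa = 16.25 MPa
  B: tau_max = (2 × 5380) / (π × 0.045^3) = 3.759 × 10⁷ Pa = 37.59 MPa
37.59 MPa > 16.25 MPa, so B is larger.
Final answer: B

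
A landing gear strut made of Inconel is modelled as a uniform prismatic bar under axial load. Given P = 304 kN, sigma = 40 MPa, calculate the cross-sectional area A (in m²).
Model: a uniform prismatic bar under axial load, so sigma = P / A.
Solve for A: A = P / sigma.
Convert to SI units:
  P = 304 kN = 304000 N
  sigma = 40 MPa = 4 × 10⁷ Pa
Substitute:
  A = 304000 / (4 × 10⁷)
  A = 0.0076 m²
Final answer: A = 0.0076 m²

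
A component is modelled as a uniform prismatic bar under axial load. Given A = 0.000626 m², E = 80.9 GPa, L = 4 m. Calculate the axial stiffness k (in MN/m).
Model: a uniform prismatic bar under axial load, so k = (A·E) / L.
Convert to SI units:
  E = 80.9 GPa = 8.09 × 10¹⁰ Pa
Substitute:
  k = (0.000626 × (8.09 × 10¹⁰)) / 4
  k = 1.266 × 10⁷ N/m
Convert: k = 1.266 × 10⁷ N/m = 12.66 MN/m
Final answer: k = 12.66 MN/m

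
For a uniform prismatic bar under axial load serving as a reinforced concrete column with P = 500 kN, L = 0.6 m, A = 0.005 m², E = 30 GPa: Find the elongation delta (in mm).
Model: a uniform prismatic bar under axial load, so delta = (P·L) / (A·E).
Convert to SI units:
  P = 500 kN = 500000 N
  E = 30 GPa = 3 × 10¹⁰ Pa
Substitute:
  delta = (500000 × 0.6) / (0.005 × (3 × 10¹⁰))
  delta = 0.002 m
Convert: delta = 0.002 m = 2 mm
Final answer: delta = 2 mm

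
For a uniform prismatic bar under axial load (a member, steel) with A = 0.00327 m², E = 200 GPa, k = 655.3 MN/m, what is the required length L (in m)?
Model: a uniform prismatic bar under axial load, so k = (A·E) / L.
Solve for L: L = (A·E) / k.
Convert to SI units:
  E = 200 GPa = 2 × 10¹¹ Pa
  k = 655.3 MN/m = 6.553 × 10⁸ N/m
Substitute:
  L = (0.00327 × (2 × 10¹¹)) / (6.553 × 10⁸)
  L = 0.998 m
Final answer: L = 0.998 m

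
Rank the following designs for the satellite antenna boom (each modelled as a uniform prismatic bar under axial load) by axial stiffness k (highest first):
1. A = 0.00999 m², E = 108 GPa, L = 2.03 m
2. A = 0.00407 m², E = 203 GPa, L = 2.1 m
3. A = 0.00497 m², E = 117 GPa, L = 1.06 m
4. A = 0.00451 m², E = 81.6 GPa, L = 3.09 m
Model: a uniform prismatic bar under axial load, so k = (A·E) / L (SI units).
  Case 1: k = (0.00999 × (1.08 × 10¹¹)) / 2.03 = 5.315 × 10⁸ N/m = 531.5 MN/m
  Case 2: k = (0.00407 × (2.03 × 10¹¹)) / 2.1 = 3.934 × 10⁸ N/m = 393.4 MN/m
  Case 3: k = (0.00497 × (1.17 × 10¹¹)) / 1.06 = 5.486 × 10⁸ N/m = 548.6 MN/m
  Case 4: k = (0.00451 × (8.16 × 10¹⁰)) / 3.09 = 1.191 × 10⁸ N/m = 119.1 MN/m
Ordering: 548.6 MN/m (case 3) > 531.5 MN/m (case 1) > 393.4 MN/m (case 2) > 119.1 MN/m (case 4)
Final answer: 3, 1, 2, 4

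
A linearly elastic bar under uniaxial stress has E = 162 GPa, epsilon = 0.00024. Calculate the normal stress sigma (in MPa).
Model: a linearly elastic bar under uniaxial stress, so sigma = E·epsilon.
Convert to SI units:
  E = 162 GPa = 1.62 × 10¹¹ Pa
Substitute:
  sigma = (1.62 × 10¹¹) × 0.00024
  sigma = 3.888 × 10⁷ Pa
Convert: sigma = 3.888 × 10⁷ Pa = 38.88 MPa
Final answer: sigma = 38.88 MPa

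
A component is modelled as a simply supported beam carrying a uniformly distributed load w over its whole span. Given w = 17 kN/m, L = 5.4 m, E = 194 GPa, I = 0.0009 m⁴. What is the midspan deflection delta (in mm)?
Model: a simply supported beam carrying a uniformly distributed load w over its whole span, so delta = (5·w·L^4) / (384·E·I).
Convert to SI units:
  w = 17 kN/m = 17000 N/m
  E = 194 GPa = 1.94 × 10¹¹ Pa
Substitute:
  delta = (5 × 17000 × 5.4^4) / (384 × (1.94 × 10¹¹) × 0.0009)
  delta = 0.001078 m
Convert: delta = 0.001078 m = 1.078 mm
Final answer: delta = 1.078 mm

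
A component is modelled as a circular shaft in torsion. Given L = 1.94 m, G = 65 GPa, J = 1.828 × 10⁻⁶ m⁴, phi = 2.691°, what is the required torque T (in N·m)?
Model: a circular shaft in torsion, so phi = (T·L) / (G·J).
Solve for T: T = (phi·G·J) / L.
Convert to SI units:
  G = 65 GPa = 6.5 × 10¹⁰ Pa
  phi = 2.691° = 0.04697 rad
Substitute:
  T = (0.04697 × (6.5 × 10¹⁰) × (1.828 × 10⁻⁶)) / 1.94
  T = 2877 N·m
Final answer: T = 2877 N·m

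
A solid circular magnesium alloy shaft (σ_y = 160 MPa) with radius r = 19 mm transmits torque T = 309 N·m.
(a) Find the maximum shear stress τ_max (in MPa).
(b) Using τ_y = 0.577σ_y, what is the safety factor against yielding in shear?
(a) For a solid circular shaft, τ_max = T·r/J with J = π·r^4/2, i.e. τ_max = 2·T / (π·r^3). Convert r = 19 mm = 0.019 m.
  τ_max = (2 × 309) / (π × 0.019^3) = 2.868 × 10⁷ Pa = 28.68 MPa
(b) τ_y = 0.577 × 160 = 92.32 MPa
  SF = τ_y/τ_max = 92.32 / 28.68 = 3.219
Final answer: (a) τ_max = 28.68 MPa, (b) SF = 3.219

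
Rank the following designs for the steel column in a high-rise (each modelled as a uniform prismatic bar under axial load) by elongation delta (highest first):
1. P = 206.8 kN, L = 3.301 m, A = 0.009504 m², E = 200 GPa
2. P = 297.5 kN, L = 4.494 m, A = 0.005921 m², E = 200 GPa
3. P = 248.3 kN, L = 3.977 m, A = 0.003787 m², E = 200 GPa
Model: a uniform prismatic bar under axial load, so delta = (P·L) / (A·E) (SI units).
  Case 1: delta = (206800 × 3.301) / (0.009504 × (2 × 10¹¹)) = 0.0003591 m = 0.3591 mm
  Case 2: delta = (297500 × 4.494) / (0.005921 × (2 × 10¹¹)) = 0.001129 m = 1.129 mm
  Case 3: delta = (248300 × 3.977) / (0.003787 × (2 × 10¹¹)) = 0.001304 m = 1.304 mm
Ordering: 1.304 mm (case 3) > 1.129 mm (case 2) > 0.3591 mm (case 1)
Final answer: 3, 2, 1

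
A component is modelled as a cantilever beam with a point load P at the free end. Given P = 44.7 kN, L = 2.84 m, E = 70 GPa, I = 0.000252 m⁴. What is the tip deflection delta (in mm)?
Model: a cantilever beam with a point load P at the free end, so delta = (P·L^3) / (3·E·I).
Convert to SI units:
  P = 44.7 kN = 44700 N
  E = 70 GPa = 7 × 10¹⁰ Pa
Substitute:
  delta = (44700 × 2.84^3) / (3 × (7 × 10¹⁰) × 0.000252)
  delta = 0.01935 m
Convert: delta = 0.01935 m = 19.35 mm
Final answer: delta = 19.35 mm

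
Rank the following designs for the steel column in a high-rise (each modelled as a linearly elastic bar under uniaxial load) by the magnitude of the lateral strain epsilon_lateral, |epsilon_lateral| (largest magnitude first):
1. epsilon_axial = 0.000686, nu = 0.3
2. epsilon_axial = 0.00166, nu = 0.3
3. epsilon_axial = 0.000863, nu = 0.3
Model: a linearly elastic bar under uniaxial load, so epsilon_lateral = -nu·epsilon_axial (SI units).
  Case 1: epsilon_lateral = -(0.3 × 0.000686) = -0.0002058
  Case 2: epsilon_lateral = -(0.3 × 0.00166) = -0.000498
  Case 3: epsilon_lateral = -(0.3 × 0.000863) = -0.0002589
Ordering by |epsilon_lateral|: 0.000498 (case 2) > 0.0002589 (case 3) > 0.0002058 (case 1)
Final answer: 2, 3, 1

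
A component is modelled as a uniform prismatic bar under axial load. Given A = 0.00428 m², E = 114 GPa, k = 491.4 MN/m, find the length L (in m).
Model: a uniform prismatic bar under axial load, so k = (A·E) / L.
Solve for L: L = (A·E) / k.
Convert to SI units:
  E = 114 GPa = 1.14 × 10¹¹ Pa
  k = 491.4 MN/m = 4.914 × 10⁸ N/m
Substitute:
  L = (0.00428 × (1.14 × 10¹¹)) / (4.914 × 10⁸)
  L = 0.9929 m
Final answer: L = 0.9929 m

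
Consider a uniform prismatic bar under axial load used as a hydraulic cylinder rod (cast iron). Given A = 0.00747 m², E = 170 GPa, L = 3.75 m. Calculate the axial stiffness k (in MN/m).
Model: a uniform prismatic bar under axial load, so k = (A·E) / L.
Convert to SI units:
  E = 170 GPa = 1.7 × 10¹¹ Pa
Substitute:
  k = (0.00747 × (1.7 × 10¹¹)) / 3.75
  k = 3.386 × 10⁸ N/m
Convert: k = 3.386 × 10⁸ N/m = 338.6 MN/m
Final answer: k = 338.6 MN/m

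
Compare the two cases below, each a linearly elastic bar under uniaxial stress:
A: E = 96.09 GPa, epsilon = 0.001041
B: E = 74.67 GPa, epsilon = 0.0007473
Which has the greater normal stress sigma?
Model: a linearly elastic bar under uniaxial stress, so sigma = E·epsilon (SI units).
  A: sigma = (9.609 × 10¹⁰) × 0.001041 = 1 × 10⁸ Pa = 100 MPa
  B: sigma = (7.467 × 10¹⁰) × 0.0007473 = 5.58 × 10⁷ Pa = 55.8 MPa
100 MPa > 55.8 MPa, so A is larger.
Final answer: A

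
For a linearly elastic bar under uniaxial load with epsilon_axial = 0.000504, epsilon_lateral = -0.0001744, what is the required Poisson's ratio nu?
Model: a linearly elastic bar under uniaxial load, so epsilon_lateral = -nu·epsilon_axial.
Solve for nu: nu = -epsilon_lateral / epsilon_axial.
Substitute:
  nu = -(-0.0001744) / 0.000504
  nu = 0.346
Final answer: nu = 0.346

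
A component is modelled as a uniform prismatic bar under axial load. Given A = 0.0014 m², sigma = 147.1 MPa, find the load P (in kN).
Model: a uniform prismatic bar under axial load, so sigma = P / A.
Solve for P: P = sigma·A.
Convert to SI units:
  sigma = 147.1 MPa = 1.471 × 10⁸ Pa
Substitute:
  P = (1.471 × 10⁸) × 0.0014
  P = 205900 N
Convert: P = 205900 N = 205.9 kN
Final answer: P = 205.9 kN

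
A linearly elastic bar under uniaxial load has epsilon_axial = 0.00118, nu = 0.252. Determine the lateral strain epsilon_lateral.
Model: a linearly elastic bar under uniaxial load, so epsilon_lateral = -nu·epsilon_axial.
Substitute:
  epsilon_lateral = -(0.252 × 0.00118)
  epsilon_lateral = -0.0002974
Final answer: epsilon_lateral = -0.0002974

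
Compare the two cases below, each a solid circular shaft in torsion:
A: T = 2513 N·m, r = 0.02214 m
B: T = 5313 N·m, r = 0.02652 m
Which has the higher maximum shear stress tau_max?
Model: a solid circular shaft in torsion, so tau_max = (2·T) / (π·r^3) (SI units).
  A: tau_max = (2 × 2513) / (π × 0.02214^3) = 1.474 × 10⁸ Pa = 147.4 MPa
  B: tau_max = (2 × 5313) / (π × 0.02652^3) = 1.813 × 10⁸ Pa = 181.3 MPa
181.3 MPa > 147.4 MPa, so B is larger.
Final answer: B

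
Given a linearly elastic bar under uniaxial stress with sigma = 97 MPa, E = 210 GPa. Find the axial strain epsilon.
Model: a linearly elastic bar under uniaxial stress, so epsilon = sigma / E.
Convert to SI units:
  sigma = 97 MPa = 9.7 × 10⁷ Pa
  E = 210 GPa = 2.1 × 10¹¹ Pa
Substitute:
  epsilon = (9.7 × 10⁷) / (2.1 × 10¹¹)
  epsilon = 0.0004619
Final answer: epsilon = 0.0004619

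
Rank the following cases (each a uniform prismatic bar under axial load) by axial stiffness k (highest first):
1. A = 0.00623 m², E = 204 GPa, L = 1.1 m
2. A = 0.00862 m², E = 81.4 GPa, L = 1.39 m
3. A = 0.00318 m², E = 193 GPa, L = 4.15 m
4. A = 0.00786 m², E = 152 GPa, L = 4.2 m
Model: a uniform prismatic bar under axial load, so k = (A·E) / L (SI units).
  Case 1: k = (0.00623 × (2.04 × 10¹¹)) / 1.1 = 1.155 × 10⁹ N/m = 1155 MN/m
  Case 2: k = (0.00862 × (8.14 × 10¹⁰)) / 1.39 = 5.048 × 10⁸ N/m = 504.8 MN/m
  Case 3: k = (0.00318 × (1.93 × 10¹¹)) / 4.15 = 1.479 × 10⁸ N/m = 147.9 MN/m
  Case 4: k = (0.00786 × (1.52 × 10¹¹)) / 4.2 = 2.845 × 10⁸ N/m = 284.5 MN/m
Ordering: 1155 MN/m (case 1) > 504.8 MN/m (case 2) > 284.5 MN/m (case 4) > 147.9 MN/m (case 3)
Final answer: 1, 2, 4, 3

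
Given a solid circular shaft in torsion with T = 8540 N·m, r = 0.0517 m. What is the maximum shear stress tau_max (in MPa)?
Model: a solid circular shaft in torsion, so tau_max = (2·T) / (π·r^3).
Substitute:
  tau_max = (2 × 8540) / (π × 0.0517^3)
  tau_max = 3.934 × 10⁷ Pa
Convert: tau_max = 3.934 × 10⁷ Pa = 39.34 MPa
Final answer: tau_max = 39.34 MPa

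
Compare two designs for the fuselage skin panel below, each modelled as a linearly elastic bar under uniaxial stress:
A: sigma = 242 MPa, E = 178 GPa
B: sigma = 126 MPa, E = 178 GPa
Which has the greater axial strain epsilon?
Model: a linearly elastic bar under uniaxial stress, so epsilon = sigma / E (SI units).
  A: epsilon = (2.42 × 10⁸) / (1.78 × 10¹¹) = 0.00136
  B: epsilon = (1.26 × 10⁸) / (1.78 × 10¹¹) = 0.0007079
0.00136 > 0.0007079, so A is larger.
Final answer: A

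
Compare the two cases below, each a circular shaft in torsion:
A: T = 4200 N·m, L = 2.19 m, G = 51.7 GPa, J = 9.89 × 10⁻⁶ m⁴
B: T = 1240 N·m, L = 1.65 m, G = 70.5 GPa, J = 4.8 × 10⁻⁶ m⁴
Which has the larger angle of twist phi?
Model: a circular shaft in torsion, so phi = (T·L) / (G·J) (SI units).
  A: phi = (4200 × 2.19) / ((5.17 × 10¹⁰) × (9.89 × 10⁻⁶)) = 0.01799 rad = 1.031°
  B: phi = (1240 × 1.65) / ((7.05 × 10¹⁰) × (4.8 × 10⁻⁶)) = 0.006046 rad = 0.3464°
1.031° > 0.3464°, so A is larger.
Final answer: A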